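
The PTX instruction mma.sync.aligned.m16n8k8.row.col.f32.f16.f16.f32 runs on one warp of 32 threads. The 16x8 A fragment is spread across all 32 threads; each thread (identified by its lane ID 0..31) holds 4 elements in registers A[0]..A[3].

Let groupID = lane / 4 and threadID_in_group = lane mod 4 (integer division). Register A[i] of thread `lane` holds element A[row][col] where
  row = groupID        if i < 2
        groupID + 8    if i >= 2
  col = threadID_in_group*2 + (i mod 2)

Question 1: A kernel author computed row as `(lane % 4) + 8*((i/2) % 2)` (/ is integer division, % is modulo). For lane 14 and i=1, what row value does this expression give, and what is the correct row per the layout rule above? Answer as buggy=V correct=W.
`(lane % 4) + 8*((i/2) % 2)`[14,1]=>2
14: grp=3,tig=2
[1] (3+0,2*2+1) = (3,5)
row: 2 vs 3

buggy=2 correct=3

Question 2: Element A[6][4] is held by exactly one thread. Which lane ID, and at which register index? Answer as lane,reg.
r:6=>grp=6,rB=0  c:4=>tig=2,lo=0
L=6*4+2=26  i=0*2+0=0

26,0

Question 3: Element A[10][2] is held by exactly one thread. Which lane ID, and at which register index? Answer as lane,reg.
r=10⇒gr=2,Rb=1  c=2⇒th=1,odd=0
L=2*4+1=9  i=1*2+0=2

9,2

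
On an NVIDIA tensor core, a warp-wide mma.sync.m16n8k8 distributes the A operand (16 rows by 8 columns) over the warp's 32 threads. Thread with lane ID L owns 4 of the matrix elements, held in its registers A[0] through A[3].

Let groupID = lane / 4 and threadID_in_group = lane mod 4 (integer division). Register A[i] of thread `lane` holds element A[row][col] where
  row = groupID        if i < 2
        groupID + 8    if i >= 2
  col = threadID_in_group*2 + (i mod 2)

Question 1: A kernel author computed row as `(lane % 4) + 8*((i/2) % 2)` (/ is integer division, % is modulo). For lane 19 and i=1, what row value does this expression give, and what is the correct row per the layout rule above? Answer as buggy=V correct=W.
buggy=3 correct=4

`(lane % 4) + 8*((i/2) % 2)`[19,1]→3
lane 19→19/4=4, 19 mod 4=3
i=1  r:4+0→4  c:2·3+1→7
row: 3 vs 4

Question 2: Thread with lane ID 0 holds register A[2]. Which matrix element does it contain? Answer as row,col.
0: grp=0,tig=0
[2] (0+8,0*2+0) = (8,0)

8,0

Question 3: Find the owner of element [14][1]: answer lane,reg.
24,3

r=14→G=6,rhi=1  c=1→T=0,p=1
L=6*4+0=24  i=1*2+1=3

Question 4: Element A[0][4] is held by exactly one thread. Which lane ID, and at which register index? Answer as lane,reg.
r: 0->gid=0,r8=0  c: 4->tid=2,i&1=0
L=0*4+2=2  i=0*2+0=0

2,0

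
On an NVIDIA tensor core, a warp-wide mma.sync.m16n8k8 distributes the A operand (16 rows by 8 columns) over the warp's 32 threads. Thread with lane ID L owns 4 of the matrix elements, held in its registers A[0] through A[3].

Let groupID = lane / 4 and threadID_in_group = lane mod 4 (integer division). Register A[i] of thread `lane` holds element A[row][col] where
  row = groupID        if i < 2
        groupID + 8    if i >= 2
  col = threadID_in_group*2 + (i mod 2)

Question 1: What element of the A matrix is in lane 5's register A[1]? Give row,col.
1,3

L=5=>grp=5>>2=1, tig=5&3=1
[1]=>row 1+0=1  col 1·2+1=3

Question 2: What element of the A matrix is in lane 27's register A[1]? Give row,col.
6,7

L=27→G=27>>2=6, T=27&3=3
[1]→row 6+0=6  col 3·2+1=7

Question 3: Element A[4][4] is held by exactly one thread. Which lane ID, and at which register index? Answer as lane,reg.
18,0

r=4→G=4,rhi=0  c=4→T=2,p=0
L=4*4+2=18  i=0*2+0=0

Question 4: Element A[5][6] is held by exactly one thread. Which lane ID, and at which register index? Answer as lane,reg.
r=5->g=5,rb=0  c=6->t=3,b0=0
L=5*4+3=23  i=0*2+0=0

23,0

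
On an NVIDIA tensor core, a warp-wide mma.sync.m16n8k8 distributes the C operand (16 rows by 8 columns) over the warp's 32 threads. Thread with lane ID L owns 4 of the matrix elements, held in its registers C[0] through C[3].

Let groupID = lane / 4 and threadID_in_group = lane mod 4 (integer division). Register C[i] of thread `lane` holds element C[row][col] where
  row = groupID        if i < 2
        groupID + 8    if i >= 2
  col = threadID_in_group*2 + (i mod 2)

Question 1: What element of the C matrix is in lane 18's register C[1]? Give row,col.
4,5

18: gr=4,th=2
[1] (4+0,2*2+1) = (4,5)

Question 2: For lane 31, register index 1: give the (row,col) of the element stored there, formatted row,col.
lane 31=>31/4=7, 31 mod 4=3
i=1  r:7+0=>7  c:2·3+1=>7

7,7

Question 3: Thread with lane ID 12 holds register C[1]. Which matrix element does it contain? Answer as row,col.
3,1

12: gr=3,th=0
[1] (3+0,0*2+1) = (3,1)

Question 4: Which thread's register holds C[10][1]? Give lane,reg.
8,3

r: 10->gid=2,r8=1  c: 1->tid=0,i&1=1
L=2*4+0=8  i=1*2+1=3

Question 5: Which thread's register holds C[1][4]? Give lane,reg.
r:1=>grp=1,rB=0  c:4=>tig=2,lo=0
L=1*4+2=6  i=0*2+0=0

6,0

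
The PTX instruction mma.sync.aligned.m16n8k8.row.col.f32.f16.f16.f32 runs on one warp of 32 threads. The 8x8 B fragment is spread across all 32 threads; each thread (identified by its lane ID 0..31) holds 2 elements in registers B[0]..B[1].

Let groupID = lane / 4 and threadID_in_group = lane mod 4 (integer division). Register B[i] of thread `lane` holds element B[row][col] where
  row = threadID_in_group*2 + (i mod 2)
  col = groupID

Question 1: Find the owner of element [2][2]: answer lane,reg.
9,0

c=2⇒gr=2  r=2⇒th=1,odd=0
L=2*4+1=9  i=0=0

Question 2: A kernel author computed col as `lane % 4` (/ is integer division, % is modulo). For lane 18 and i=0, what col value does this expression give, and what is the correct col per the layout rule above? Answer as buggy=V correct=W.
`lane % 4`[18,0]⇒2
18: gr=4,th=2
[0] (2*2+0,4) = (4,4)
col: 2 vs 4

buggy=2 correct=4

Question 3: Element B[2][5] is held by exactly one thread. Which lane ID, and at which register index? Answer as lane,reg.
c:5=>grp=5  r:2=>tig=1,lo=0
L=5*4+1=21  i=0=0

21,0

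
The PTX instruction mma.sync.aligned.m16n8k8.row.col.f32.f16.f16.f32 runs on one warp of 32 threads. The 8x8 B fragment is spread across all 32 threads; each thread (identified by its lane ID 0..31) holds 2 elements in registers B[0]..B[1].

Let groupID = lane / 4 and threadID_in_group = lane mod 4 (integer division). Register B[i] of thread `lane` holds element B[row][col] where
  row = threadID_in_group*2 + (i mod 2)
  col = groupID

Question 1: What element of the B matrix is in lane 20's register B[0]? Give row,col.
0,5

20: G=5,T=0
[0] (0*2+0,5) = (0,5)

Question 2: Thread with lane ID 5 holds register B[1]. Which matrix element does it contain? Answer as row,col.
5: g=1,t=1
[1] (1*2+1,1) = (3,1)

3,1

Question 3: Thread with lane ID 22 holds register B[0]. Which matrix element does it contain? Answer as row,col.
4,5

L=22→G=22>>2=5, T=22&3=2
[0]→row 2·2+0=4  col G=5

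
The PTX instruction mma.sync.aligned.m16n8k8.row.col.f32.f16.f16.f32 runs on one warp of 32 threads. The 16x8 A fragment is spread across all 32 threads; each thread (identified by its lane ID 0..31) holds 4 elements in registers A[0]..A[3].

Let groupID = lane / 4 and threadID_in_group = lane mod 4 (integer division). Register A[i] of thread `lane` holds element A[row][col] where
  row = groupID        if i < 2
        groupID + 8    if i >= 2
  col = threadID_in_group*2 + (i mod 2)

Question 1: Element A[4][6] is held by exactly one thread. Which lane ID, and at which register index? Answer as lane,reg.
19,0

r: 4->gid=4,r8=0  c: 6->tid=3,i&1=0
L=4*4+3=19  i=0*2+0=0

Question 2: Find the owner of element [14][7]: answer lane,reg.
r=14⇒gr=6,Rb=1  c=7⇒th=3,odd=1
L=6*4+3=27  i=1*2+1=3

27,3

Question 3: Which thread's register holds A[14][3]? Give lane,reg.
r=14->g=6,rb=1  c=3->t=1,b0=1
L=6*4+1=25  i=1*2+1=3

25,3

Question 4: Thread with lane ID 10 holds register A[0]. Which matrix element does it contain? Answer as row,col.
lane 10: g=2 (10/4), t=2 (10%4)
i=0: r=2+0=2, c=2*2+0=4

2,4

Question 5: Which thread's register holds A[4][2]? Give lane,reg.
r=4⇒gr=4,Rb=0  c=2⇒th=1,odd=0
L=4*4+1=17  i=0*2+0=0

17,0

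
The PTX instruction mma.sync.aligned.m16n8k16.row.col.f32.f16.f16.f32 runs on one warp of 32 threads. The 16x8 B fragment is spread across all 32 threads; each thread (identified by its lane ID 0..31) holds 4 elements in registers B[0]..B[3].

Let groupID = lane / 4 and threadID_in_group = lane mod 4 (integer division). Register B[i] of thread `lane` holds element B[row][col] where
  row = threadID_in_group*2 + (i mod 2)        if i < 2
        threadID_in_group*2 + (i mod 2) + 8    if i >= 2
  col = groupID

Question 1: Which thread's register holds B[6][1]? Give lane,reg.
c: 1->gid=1  r: 6->r8=0,tid=3,i&1=0
L=1*4+3=7  i=0*2+0=0

7,0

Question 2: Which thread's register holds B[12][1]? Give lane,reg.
6,2

c=1⇒gr=1  r=12⇒Rb=1,th=2,odd=0
L=1*4+2=6  i=1*2+0=2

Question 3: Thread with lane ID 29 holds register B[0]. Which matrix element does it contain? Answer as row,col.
2,7

lane 29→29/4=7, 29 mod 4=1
i=0  r:2·1+0+0→2  c:7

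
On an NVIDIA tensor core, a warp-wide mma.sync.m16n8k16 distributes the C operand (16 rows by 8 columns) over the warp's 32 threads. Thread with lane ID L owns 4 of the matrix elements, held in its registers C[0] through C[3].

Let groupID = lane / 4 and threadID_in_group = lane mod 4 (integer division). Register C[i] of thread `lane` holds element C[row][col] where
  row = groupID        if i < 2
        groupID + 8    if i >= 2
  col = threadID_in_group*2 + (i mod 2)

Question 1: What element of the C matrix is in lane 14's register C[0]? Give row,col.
14: gid=3,tid=2
[0] (3+0,2*2+0) = (3,4)

3,4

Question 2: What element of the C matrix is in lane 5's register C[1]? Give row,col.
1,3

lane 5→5/4=1, 5 mod 4=1
i=1  r:1+0→1  c:2·1+1→3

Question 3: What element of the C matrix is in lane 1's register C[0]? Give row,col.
0,2

lane 1: grp=0 (1/4), tig=1 (1%4)
i=0: r=0+0=0, c=1*2+0=2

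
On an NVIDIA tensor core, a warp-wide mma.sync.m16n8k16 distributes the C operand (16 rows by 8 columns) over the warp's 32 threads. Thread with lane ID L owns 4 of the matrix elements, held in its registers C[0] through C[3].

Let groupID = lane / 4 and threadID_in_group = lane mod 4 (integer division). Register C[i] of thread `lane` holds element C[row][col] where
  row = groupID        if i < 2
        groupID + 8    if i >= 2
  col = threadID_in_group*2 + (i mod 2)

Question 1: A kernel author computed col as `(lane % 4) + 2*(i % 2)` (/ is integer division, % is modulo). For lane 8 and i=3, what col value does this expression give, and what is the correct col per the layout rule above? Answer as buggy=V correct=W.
buggy=2 correct=1

`(lane % 4) + 2*(i % 2)`[8,3]=>2
lane 8=>8/4=2, 8 mod 4=0
i=3  r:2+8=>10  c:2·0+1=>1
col: 2 vs 1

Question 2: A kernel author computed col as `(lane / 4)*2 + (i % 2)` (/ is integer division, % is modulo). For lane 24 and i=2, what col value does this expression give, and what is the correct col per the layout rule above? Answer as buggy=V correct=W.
`(lane / 4)*2 + (i % 2)`[24,2]=>12
24: grp=6,tig=0
[2] (6+8,0*2+0) = (14,0)
col: 12 vs 0

buggy=12 correct=0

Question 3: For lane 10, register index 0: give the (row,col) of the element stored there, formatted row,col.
2,4

lane 10=>10/4=2, 10 mod 4=2
i=0  r:2+0=>2  c:2·2+0=>4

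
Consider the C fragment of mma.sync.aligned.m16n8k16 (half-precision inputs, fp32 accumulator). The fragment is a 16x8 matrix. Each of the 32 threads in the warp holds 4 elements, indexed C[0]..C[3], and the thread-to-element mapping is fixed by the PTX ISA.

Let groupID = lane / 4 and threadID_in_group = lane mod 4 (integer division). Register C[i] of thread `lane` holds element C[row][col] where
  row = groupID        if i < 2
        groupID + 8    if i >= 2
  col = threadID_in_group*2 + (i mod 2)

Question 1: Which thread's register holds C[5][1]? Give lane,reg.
r=5⇒gr=5,Rb=0  c=1⇒th=0,odd=1
L=5*4+0=20  i=0*2+1=1

20,1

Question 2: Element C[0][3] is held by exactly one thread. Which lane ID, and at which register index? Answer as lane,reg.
r=0->g=0,rb=0  c=3->t=1,b0=1
L=0*4+1=1  i=0*2+1=1

1,1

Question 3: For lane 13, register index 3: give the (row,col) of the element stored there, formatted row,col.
11,3

L=13=>grp=13>>2=3, tig=13&3=1
[3]=>row 3+8=11  col 1·2+1=3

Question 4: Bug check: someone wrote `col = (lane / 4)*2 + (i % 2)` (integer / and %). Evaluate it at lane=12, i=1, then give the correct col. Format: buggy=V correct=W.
`(lane / 4)*2 + (i % 2)`[12,1]⇒7
L=12⇒gr=12>>2=3, th=12&3=0
[1]⇒row 3+0=3  col 0·2+1=1
col: 7 vs 1

buggy=7 correct=1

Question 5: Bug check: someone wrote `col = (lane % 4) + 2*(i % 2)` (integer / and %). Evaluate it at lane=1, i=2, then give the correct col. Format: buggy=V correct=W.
buggy=1 correct=2

`(lane % 4) + 2*(i % 2)`[1,2]->1
lane 1->1/4=0, 1 mod 4=1
i=2  r:0+8->8  c:2·1+0->2
col: 1 vs 2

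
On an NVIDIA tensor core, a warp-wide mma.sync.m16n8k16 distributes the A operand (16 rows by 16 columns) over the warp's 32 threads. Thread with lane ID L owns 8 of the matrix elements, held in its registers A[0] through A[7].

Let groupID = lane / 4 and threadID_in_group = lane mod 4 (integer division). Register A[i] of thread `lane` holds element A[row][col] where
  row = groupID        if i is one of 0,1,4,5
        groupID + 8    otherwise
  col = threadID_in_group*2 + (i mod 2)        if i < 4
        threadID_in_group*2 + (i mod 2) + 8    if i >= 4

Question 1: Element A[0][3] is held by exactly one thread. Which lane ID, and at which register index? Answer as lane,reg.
1,1

r=0⇒gr=0,Rb=0  c=3⇒Cb=0,th=1,odd=1
L=0*4+1=1  i=0*4+0*2+1=1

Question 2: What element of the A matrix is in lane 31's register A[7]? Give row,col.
15,15

L=31=>grp=31>>2=7, tig=31&3=3
[7]=>row 7+8=15  col 3·2+1+8=15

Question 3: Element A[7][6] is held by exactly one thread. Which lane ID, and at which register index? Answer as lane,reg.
31,0

r: 7->gid=7,r8=0  c: 6->c8=0,tid=3,i&1=0
L=7*4+3=31  i=0*4+0*2+0=0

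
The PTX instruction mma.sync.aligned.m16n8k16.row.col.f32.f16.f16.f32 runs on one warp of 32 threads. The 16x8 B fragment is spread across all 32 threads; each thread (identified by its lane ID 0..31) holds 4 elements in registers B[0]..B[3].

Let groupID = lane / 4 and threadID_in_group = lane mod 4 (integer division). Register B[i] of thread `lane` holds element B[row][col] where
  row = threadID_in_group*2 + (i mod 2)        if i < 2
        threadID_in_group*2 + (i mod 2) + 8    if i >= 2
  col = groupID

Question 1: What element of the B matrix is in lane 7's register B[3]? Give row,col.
L=7⇒gr=7>>2=1, th=7&3=3
[3]⇒row 3·2+1+8=15  col gr=1

15,1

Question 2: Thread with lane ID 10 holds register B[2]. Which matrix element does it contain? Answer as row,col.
12,2

10: grp=2,tig=2
[2] (2*2+0+8,2) = (12,2)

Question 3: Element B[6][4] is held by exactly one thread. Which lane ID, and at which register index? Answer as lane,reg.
19,0

c=4->g=4  r=6->rb=0,t=3,b0=0
L=4*4+3=19  i=0*2+0=0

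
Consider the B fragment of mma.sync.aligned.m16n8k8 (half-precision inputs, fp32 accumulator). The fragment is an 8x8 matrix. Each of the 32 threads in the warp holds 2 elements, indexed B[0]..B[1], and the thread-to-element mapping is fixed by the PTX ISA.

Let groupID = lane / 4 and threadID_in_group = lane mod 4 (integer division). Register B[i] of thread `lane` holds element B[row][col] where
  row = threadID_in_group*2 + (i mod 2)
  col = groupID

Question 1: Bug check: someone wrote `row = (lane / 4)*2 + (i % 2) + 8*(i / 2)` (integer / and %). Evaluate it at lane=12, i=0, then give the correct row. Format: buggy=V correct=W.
`(lane / 4)*2 + (i % 2) + 8*(i / 2)`[12,0]=>6
L=12=>grp=12>>2=3, tig=12&3=0
[0]=>row 0·2+0=0  col grp=3
row: 6 vs 0

buggy=6 correct=0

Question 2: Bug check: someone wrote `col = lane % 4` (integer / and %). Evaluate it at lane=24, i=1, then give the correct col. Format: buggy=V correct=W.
`lane % 4`[24,1]=>0
lane 24: grp=6 (24/4), tig=0 (24%4)
i=1: r=0*2+1=1, c=grp=6
col: 0 vs 6

buggy=0 correct=6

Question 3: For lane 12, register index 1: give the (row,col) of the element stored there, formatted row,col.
1,3

12: gr=3,th=0
[1] (0*2+1,3) = (1,3)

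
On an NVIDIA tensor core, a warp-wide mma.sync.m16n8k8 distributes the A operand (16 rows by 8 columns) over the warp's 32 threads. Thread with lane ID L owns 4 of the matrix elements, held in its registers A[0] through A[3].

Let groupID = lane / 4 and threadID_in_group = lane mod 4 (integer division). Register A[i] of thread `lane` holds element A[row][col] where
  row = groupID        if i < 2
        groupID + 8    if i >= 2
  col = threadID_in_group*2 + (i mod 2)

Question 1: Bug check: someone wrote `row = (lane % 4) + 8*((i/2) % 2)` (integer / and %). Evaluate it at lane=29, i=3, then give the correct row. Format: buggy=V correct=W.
buggy=9 correct=15

`(lane % 4) + 8*((i/2) % 2)`[29,3]->9
lane 29: g=7 (29/4), t=1 (29%4)
i=3: r=7+8=15, c=1*2+1=3
row: 9 vs 15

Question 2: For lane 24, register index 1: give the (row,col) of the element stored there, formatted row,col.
6,1

L=24=>grp=24>>2=6, tig=24&3=0
[1]=>row 6+0=6  col 0·2+1=1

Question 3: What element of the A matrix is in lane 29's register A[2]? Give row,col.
15,2

lane 29→29/4=7, 29 mod 4=1
i=2  r:7+8→15  c:2·1+0→2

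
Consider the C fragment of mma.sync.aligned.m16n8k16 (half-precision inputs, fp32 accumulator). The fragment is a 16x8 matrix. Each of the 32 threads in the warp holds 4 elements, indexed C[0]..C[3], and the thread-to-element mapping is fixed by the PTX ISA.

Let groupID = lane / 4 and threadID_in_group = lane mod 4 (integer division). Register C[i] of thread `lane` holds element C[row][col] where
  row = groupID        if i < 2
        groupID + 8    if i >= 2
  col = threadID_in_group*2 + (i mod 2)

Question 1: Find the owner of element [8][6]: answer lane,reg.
r=8->g=0,rb=1  c=6->t=3,b0=0
L=0*4+3=3  i=1*2+0=2

3,2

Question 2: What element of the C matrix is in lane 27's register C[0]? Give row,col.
27: G=6,T=3
[0] (6+0,3*2+0) = (6,6)

6,6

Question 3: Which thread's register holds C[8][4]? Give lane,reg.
r=8⇒gr=0,Rb=1  c=4⇒th=2,odd=0
L=0*4+2=2  i=1*2+0=2

2,2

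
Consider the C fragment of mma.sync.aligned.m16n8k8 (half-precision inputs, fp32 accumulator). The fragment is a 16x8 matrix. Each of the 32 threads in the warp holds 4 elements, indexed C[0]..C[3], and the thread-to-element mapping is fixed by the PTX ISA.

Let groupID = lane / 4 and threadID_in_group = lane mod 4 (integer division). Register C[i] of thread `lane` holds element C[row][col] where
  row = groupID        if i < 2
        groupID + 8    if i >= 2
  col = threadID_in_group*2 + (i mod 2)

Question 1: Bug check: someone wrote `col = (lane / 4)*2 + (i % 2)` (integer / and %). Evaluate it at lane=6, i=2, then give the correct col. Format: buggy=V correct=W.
buggy=2 correct=4

`(lane / 4)*2 + (i % 2)`[6,2]=>2
L=6=>grp=6>>2=1, tig=6&3=2
[2]=>row 1+8=9  col 2·2+0=4
col: 2 vs 4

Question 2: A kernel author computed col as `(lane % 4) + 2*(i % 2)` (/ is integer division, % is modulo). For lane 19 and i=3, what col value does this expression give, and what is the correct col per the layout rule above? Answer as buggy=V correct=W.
buggy=5 correct=7

`(lane % 4) + 2*(i % 2)`[19,3]=>5
19: grp=4,tig=3
[3] (4+8,3*2+1) = (12,7)
col: 5 vs 7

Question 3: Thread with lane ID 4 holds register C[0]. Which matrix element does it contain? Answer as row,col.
L=4->gid=4>>2=1, tid=4&3=0
[0]->row 1+0=1  col 0·2+0=0

1,0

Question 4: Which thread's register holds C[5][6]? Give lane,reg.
23,0

r=5⇒gr=5,Rb=0  c=6⇒th=3,odd=0
L=5*4+3=23  i=0*2+0=0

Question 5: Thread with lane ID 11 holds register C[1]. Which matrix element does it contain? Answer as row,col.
11: g=2,t=3
[1] (2+0,3*2+1) = (2,7)

2,7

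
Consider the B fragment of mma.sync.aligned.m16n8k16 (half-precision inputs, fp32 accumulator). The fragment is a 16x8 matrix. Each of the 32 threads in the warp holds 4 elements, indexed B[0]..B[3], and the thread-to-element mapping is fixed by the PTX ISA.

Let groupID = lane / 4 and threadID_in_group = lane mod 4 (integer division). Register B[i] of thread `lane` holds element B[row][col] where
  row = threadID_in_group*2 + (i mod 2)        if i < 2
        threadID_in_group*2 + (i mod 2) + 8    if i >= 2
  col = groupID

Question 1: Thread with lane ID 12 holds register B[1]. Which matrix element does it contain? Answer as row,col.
lane 12: gid=3 (12/4), tid=0 (12%4)
i=1: r=0*2+1+0=1, c=gid=3

1,3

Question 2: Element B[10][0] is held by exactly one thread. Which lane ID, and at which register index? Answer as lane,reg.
c=0⇒gr=0  r=10⇒Rb=1,th=1,odd=0
L=0*4+1=1  i=1*2+0=2

1,2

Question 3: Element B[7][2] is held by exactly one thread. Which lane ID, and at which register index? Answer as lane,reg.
c:2=>grp=2  r:7=>rB=0,tig=3,lo=1
L=2*4+3=11  i=0*2+1=1

11,1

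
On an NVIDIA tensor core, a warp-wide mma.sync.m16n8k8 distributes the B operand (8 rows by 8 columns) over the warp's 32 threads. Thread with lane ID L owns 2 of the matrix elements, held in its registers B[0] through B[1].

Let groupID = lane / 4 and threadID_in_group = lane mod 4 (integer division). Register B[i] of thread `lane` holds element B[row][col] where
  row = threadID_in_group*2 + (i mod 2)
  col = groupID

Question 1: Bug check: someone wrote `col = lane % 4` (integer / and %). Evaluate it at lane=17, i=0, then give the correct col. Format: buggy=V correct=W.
`lane % 4`[17,0]→1
17: G=4,T=1
[0] (1*2+0,4) = (2,4)
col: 1 vs 4

buggy=1 correct=4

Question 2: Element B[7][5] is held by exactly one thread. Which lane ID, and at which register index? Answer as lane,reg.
23,1

c:5=>grp=5  r:7=>tig=3,lo=1
L=5*4+3=23  i=1=1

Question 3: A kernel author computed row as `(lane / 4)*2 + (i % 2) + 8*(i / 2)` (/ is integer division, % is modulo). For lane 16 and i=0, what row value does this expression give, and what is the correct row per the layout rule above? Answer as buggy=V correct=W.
`(lane / 4)*2 + (i % 2) + 8*(i / 2)`[16,0]->8
lane 16->16/4=4, 16 mod 4=0
i=0  r:2·0+0->0  c:4
row: 8 vs 0

buggy=8 correct=0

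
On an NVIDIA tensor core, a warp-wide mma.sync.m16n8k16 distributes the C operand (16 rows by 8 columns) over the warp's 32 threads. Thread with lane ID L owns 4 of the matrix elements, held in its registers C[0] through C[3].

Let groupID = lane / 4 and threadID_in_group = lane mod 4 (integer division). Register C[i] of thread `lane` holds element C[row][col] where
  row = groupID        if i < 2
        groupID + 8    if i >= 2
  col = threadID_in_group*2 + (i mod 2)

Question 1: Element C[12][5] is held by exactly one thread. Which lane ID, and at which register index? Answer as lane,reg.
r:12=>grp=4,rB=1  c:5=>tig=2,lo=1
L=4*4+2=18  i=1*2+1=3

18,3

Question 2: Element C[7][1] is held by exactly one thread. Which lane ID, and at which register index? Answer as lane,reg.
r: 7->gid=7,r8=0  c: 1->tid=0,i&1=1
L=7*4+0=28  i=0*2+1=1

28,1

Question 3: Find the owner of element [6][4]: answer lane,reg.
26,0

r=6⇒gr=6,Rb=0  c=4⇒th=2,odd=0
L=6*4+2=26  i=0*2+0=0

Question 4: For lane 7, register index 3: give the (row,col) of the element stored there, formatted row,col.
lane 7: gr=1 (7/4), th=3 (7%4)
i=3: r=1+8=9, c=3*2+1=7

9,7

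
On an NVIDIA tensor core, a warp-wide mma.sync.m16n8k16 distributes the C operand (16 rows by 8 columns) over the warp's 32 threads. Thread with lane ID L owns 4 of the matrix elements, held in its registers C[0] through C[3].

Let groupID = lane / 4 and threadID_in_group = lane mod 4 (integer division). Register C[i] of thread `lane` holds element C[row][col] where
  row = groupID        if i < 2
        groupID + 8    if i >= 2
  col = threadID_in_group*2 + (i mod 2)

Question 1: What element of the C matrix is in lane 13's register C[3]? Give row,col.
11,3

L=13→G=13>>2=3, T=13&3=1
[3]→row 3+8=11  col 1·2+1=3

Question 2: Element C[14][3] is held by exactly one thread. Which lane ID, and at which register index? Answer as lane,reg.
r=14→G=6,rhi=1  c=3→T=1,p=1
L=6*4+1=25  i=1*2+1=3

25,3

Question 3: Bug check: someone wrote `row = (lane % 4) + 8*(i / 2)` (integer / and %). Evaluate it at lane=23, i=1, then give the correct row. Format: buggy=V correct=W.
buggy=3 correct=5

`(lane % 4) + 8*(i / 2)`[23,1]⇒3
23: gr=5,th=3
[1] (5+0,3*2+1) = (5,7)
row: 3 vs 5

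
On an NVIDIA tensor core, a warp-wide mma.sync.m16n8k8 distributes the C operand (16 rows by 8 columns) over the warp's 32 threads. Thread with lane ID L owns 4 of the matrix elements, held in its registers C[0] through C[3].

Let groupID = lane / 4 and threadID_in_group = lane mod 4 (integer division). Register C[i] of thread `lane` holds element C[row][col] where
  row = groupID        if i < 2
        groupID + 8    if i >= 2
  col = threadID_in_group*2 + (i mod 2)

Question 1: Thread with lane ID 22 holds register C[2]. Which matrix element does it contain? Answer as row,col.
13,4

L=22=>grp=22>>2=5, tig=22&3=2
[2]=>row 5+8=13  col 2·2+0=4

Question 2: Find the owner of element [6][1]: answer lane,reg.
24,1

r:6=>grp=6,rB=0  c:1=>tig=0,lo=1
L=6*4+0=24  i=0*2+1=1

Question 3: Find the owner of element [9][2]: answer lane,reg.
r=9→G=1,rhi=1  c=2→T=1,p=0
L=1*4+1=5  i=1*2+0=2

5,2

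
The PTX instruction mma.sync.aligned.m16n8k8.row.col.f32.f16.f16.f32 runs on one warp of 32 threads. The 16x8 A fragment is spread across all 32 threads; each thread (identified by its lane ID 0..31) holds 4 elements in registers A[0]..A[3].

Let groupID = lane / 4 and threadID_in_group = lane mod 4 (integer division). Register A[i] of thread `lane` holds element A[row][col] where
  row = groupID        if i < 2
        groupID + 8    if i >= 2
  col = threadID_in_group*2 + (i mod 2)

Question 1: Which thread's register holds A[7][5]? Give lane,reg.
r=7⇒gr=7,Rb=0  c=5⇒th=2,odd=1
L=7*4+2=30  i=0*2+1=1

30,1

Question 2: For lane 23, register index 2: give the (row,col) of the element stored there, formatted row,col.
13,6

L=23->g=23>>2=5, t=23&3=3
[2]->row 5+8=13  col 3·2+0=6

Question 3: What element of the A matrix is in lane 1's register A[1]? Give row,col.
1: G=0,T=1
[1] (0+0,1*2+1) = (0,3)

0,3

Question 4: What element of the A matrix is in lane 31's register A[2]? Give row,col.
lane 31->31/4=7, 31 mod 4=3
i=2  r:7+8->15  c:2·3+0->6

15,6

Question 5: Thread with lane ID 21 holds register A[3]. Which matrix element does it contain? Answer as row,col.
13,3

lane 21⇒21/4=5, 21 mod 4=1
i=3  r:5+8⇒13  c:2·1+1⇒3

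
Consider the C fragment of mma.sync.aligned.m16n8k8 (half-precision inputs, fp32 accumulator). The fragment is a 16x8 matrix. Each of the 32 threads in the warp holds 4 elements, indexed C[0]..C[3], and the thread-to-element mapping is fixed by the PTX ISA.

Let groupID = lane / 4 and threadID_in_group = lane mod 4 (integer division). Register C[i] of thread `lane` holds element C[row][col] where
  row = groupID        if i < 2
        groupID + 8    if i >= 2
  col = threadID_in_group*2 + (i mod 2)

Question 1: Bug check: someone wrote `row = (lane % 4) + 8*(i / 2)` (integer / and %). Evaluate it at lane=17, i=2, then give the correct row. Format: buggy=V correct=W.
`(lane % 4) + 8*(i / 2)`[17,2]->9
17: g=4,t=1
[2] (4+8,1*2+0) = (12,2)
row: 9 vs 12

buggy=9 correct=12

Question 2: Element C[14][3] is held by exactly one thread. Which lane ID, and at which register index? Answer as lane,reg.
r=14->g=6,rb=1  c=3->t=1,b0=1
L=6*4+1=25  i=1*2+1=3

25,3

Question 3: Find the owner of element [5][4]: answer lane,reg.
r: 5->gid=5,r8=0  c: 4->tid=2,i&1=0
L=5*4+2=22  i=0*2+0=0

22,0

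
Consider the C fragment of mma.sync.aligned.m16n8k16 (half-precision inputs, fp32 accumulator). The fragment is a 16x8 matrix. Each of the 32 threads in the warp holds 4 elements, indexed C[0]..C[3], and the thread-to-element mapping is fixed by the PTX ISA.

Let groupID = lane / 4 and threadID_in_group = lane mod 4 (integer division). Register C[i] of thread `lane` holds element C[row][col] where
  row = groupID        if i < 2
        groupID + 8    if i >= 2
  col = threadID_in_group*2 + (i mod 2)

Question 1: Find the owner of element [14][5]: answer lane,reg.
26,3

r:14=>grp=6,rB=1  c:5=>tig=2,lo=1
L=6*4+2=26  i=1*2+1=3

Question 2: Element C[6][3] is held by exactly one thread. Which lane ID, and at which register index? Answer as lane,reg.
r:6=>grp=6,rB=0  c:3=>tig=1,lo=1
L=6*4+1=25  i=0*2+1=1

25,1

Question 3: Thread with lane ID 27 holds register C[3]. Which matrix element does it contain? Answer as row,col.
L=27→G=27>>2=6, T=27&3=3
[3]→row 6+8=14  col 3·2+1=7

14,7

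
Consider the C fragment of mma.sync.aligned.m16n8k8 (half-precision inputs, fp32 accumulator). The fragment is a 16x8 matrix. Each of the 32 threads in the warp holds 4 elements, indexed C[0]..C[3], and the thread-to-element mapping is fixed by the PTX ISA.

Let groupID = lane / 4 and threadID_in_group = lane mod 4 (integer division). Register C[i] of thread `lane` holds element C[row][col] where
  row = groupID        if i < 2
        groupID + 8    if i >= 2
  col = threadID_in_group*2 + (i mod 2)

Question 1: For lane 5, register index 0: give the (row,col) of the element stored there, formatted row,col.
1,2

lane 5->5/4=1, 5 mod 4=1
i=0  r:1+0->1  c:2·1+0->2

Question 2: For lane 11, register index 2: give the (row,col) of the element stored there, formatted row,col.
lane 11=>11/4=2, 11 mod 4=3
i=2  r:2+8=>10  c:2·3+0=>6

10,6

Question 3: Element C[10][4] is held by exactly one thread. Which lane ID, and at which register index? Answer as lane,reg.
10,2

r: 10->gid=2,r8=1  c: 4->tid=2,i&1=0
L=2*4+2=10  i=1*2+0=2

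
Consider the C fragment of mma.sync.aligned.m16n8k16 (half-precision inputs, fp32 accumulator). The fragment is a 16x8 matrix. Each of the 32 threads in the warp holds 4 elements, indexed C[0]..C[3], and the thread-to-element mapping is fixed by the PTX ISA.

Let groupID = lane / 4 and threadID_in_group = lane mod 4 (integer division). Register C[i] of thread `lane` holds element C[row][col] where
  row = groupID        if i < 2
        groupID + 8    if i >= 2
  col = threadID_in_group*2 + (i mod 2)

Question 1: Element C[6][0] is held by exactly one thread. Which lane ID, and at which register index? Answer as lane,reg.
24,0

r=6→G=6,rhi=0  c=0→T=0,p=0
L=6*4+0=24  i=0*2+0=0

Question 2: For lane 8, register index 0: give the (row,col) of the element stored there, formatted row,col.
8: G=2,T=0
[0] (2+0,0*2+0) = (2,0)

2,0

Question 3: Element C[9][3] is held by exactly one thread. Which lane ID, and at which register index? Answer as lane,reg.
r=9⇒gr=1,Rb=1  c=3⇒th=1,odd=1
L=1*4+1=5  i=1*2+1=3

5,3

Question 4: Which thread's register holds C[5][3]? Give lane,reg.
21,1

r=5->g=5,rb=0  c=3->t=1,b0=1
L=5*4+1=21  i=0*2+1=1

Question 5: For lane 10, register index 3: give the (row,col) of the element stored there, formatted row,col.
10,5

lane 10->10/4=2, 10 mod 4=2
i=3  r:2+8->10  c:2·2+1->5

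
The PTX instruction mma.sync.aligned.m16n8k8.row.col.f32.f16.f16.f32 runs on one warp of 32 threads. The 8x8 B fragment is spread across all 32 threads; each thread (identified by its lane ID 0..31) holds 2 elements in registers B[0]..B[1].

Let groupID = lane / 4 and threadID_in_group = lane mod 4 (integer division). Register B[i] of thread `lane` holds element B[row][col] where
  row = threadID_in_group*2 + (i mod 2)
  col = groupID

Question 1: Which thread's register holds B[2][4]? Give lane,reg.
c=4→G=4  r=2→T=1,p=0
L=4*4+1=17  i=0=0

17,0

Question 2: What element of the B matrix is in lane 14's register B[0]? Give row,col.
14: grp=3,tig=2
[0] (2*2+0,3) = (4,3)

4,3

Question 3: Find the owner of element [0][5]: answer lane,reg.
20,0

c=5->g=5  r=0->t=0,b0=0
L=5*4+0=20  i=0=0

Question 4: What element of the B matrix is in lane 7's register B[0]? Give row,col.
lane 7: grp=1 (7/4), tig=3 (7%4)
i=0: r=3*2+0=6, c=grp=1

6,1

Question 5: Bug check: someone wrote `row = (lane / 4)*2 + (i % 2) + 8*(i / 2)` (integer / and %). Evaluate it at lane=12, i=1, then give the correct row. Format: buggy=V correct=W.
buggy=7 correct=1

`(lane / 4)*2 + (i % 2) + 8*(i / 2)`[12,1]->7
12: gid=3,tid=0
[1] (0*2+1,3) = (1,3)
row: 7 vs 1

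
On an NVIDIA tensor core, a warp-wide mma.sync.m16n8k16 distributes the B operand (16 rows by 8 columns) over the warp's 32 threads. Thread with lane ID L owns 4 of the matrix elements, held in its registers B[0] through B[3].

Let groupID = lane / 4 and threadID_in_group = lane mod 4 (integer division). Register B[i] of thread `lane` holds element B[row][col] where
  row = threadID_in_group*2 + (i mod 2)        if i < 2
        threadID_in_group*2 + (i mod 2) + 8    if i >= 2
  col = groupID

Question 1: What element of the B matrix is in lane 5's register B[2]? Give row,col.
10,1

L=5->g=5>>2=1, t=5&3=1
[2]->row 1·2+0+8=10  col g=1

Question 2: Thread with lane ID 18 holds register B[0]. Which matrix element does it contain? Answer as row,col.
4,4

lane 18: gid=4 (18/4), tid=2 (18%4)
i=0: r=2*2+0+0=4, c=gid=4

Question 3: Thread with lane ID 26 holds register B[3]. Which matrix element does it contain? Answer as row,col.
13,6

L=26->g=26>>2=6, t=26&3=2
[3]->row 2·2+1+8=13  col g=6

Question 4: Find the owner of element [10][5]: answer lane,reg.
21,2

c:5=>grp=5  r:10=>rB=1,tig=1,lo=0
L=5*4+1=21  i=1*2+0=2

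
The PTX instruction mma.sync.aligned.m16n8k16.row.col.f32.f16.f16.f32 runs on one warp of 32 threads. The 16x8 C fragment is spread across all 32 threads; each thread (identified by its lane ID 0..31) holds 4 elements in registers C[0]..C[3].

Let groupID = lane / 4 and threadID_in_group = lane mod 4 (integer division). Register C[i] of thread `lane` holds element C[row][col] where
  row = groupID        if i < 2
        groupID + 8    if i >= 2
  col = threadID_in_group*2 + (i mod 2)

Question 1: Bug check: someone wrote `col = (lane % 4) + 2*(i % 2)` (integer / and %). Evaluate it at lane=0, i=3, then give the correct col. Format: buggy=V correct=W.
`(lane % 4) + 2*(i % 2)`[0,3]→2
L=0→G=0>>2=0, T=0&3=0
[3]→row 0+8=8  col 0·2+1=1
col: 2 vs 1

buggy=2 correct=1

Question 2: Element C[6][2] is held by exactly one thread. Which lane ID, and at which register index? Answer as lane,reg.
r=6⇒gr=6,Rb=0  c=2⇒th=1,odd=0
L=6*4+1=25  i=0*2+0=0

25,0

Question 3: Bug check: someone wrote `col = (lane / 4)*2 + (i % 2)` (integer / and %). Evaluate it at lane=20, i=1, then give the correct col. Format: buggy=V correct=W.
`(lane / 4)*2 + (i % 2)`[20,1]->11
lane 20: gid=5 (20/4), tid=0 (20%4)
i=1: r=5+0=5, c=0*2+1=1
col: 11 vs 1

buggy=11 correct=1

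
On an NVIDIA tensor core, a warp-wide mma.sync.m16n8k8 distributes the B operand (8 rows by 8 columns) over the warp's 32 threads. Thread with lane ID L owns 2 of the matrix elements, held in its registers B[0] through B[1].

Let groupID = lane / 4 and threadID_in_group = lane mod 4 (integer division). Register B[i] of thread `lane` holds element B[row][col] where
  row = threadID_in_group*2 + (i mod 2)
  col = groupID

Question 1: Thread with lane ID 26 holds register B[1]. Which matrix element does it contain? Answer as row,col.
L=26⇒gr=26>>2=6, th=26&3=2
[1]⇒row 2·2+1=5  col gr=6

5,6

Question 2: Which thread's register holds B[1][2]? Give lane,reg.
c=2->g=2  r=1->t=0,b0=1
L=2*4+0=8  i=1=1

8,1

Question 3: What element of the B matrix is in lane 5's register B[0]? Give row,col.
2,1

lane 5: G=1 (5/4), T=1 (5%4)
i=0: r=1*2+0=2, c=G=1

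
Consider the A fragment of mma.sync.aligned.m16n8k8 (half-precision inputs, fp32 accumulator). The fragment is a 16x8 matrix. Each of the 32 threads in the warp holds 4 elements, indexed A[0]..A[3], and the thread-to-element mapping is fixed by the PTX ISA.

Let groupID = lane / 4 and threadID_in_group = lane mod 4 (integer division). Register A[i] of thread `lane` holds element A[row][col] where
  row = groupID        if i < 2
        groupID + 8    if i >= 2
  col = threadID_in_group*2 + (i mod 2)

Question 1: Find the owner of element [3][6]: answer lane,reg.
15,0

r: 3->gid=3,r8=0  c: 6->tid=3,i&1=0
L=3*4+3=15  i=0*2+0=0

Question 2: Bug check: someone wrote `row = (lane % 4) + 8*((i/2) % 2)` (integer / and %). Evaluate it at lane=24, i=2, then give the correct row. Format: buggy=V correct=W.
`(lane % 4) + 8*((i/2) % 2)`[24,2]→8
L=24→G=24>>2=6, T=24&3=0
[2]→row 6+8=14  col 0·2+0=0
row: 8 vs 14

buggy=8 correct=14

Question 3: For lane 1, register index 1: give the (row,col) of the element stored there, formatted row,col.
1: grp=0,tig=1
[1] (0+0,1*2+1) = (0,3)

0,3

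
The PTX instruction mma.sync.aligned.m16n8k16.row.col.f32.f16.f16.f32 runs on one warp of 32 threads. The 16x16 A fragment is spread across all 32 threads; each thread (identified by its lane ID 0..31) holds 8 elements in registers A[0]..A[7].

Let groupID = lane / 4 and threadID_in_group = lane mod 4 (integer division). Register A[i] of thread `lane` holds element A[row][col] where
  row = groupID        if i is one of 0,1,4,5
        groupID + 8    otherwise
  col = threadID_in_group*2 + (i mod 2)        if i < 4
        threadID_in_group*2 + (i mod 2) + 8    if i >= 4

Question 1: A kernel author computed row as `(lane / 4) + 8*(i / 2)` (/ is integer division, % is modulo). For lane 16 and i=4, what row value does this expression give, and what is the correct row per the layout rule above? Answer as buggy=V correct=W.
buggy=20 correct=4

`(lane / 4) + 8*(i / 2)`[16,4]⇒20
lane 16⇒16/4=4, 16 mod 4=0
i=4  r:4+0⇒4  c:2·0+0+8⇒8
row: 20 vs 4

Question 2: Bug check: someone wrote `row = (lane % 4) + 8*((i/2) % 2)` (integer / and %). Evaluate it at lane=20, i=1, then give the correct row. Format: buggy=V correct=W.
`(lane % 4) + 8*((i/2) % 2)`[20,1]→0
lane 20→20/4=5, 20 mod 4=0
i=1  r:5+0→5  c:2·0+1+0→1
row: 0 vs 5

buggy=0 correct=5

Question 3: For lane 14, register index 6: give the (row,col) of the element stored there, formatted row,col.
lane 14: gid=3 (14/4), tid=2 (14%4)
i=6: r=3+8=11, c=2*2+0+8=12

11,12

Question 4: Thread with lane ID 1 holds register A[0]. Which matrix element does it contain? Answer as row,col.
0,2

lane 1: G=0 (1/4), T=1 (1%4)
i=0: r=0+0=0, c=1*2+0+0=2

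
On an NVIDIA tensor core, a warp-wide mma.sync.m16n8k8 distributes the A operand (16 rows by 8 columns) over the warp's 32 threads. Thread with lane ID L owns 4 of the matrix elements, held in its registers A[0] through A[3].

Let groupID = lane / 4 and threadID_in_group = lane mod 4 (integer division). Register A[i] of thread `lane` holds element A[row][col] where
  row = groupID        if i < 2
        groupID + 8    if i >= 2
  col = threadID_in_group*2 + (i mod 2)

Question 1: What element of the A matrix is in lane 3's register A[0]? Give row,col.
0,6

L=3→G=3>>2=0, T=3&3=3
[0]→row 0+0=0  col 3·2+0=6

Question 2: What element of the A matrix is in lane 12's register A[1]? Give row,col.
3,1

L=12=>grp=12>>2=3, tig=12&3=0
[1]=>row 3+0=3  col 0·2+1=1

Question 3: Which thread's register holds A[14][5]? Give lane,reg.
r:14=>grp=6,rB=1  c:5=>tig=2,lo=1
L=6*4+2=26  i=1*2+1=3

26,3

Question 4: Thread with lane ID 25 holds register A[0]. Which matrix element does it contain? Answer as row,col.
L=25->g=25>>2=6, t=25&3=1
[0]->row 6+0=6  col 1·2+0=2

6,2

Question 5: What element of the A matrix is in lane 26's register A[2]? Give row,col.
26: G=6,T=2
[2] (6+8,2*2+0) = (14,4)

14,4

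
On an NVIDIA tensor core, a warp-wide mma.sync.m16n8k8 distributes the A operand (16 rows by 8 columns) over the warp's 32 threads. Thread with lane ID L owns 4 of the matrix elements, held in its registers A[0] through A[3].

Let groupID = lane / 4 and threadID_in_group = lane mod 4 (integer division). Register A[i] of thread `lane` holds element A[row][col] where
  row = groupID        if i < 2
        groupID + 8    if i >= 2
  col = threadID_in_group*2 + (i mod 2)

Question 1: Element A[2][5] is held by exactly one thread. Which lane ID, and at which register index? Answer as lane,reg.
r=2->g=2,rb=0  c=5->t=2,b0=1
L=2*4+2=10  i=0*2+1=1

10,1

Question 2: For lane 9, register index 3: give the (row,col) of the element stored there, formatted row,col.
10,3

lane 9: grp=2 (9/4), tig=1 (9%4)
i=3: r=2+8=10, c=1*2+1=3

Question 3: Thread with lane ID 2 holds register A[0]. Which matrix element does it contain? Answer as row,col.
lane 2: gr=0 (2/4), th=2 (2%4)
i=0: r=0+0=0, c=2*2+0=4

0,4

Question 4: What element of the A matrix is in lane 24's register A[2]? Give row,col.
14,0

lane 24=>24/4=6, 24 mod 4=0
i=2  r:6+8=>14  c:2·0+0=>0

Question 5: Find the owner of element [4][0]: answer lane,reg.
r=4->g=4,rb=0  c=0->t=0,b0=0
L=4*4+0=16  i=0*2+0=0

16,0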